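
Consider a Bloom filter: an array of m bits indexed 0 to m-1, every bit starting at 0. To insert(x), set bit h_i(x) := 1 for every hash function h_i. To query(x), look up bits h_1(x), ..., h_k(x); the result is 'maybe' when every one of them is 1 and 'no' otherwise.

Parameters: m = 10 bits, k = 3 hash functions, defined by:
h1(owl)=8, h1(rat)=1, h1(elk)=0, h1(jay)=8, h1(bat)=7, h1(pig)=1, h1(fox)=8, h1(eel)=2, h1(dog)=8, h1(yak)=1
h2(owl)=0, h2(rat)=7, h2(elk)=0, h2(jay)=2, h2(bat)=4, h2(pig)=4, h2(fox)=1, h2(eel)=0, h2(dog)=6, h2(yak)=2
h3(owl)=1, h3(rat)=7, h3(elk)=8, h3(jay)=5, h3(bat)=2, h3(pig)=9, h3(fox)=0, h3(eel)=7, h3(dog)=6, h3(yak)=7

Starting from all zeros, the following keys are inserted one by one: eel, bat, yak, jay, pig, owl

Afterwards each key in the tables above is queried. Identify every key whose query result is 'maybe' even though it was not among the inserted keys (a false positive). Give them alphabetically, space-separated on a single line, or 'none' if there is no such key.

Start: bits=0000000000
After insert 'eel': sets bits 0 2 7 -> bits=1010000100
After insert 'bat': sets bits 2 4 7 -> bits=1010100100
After insert 'yak': sets bits 1 2 7 -> bits=1110100100
After insert 'jay': sets bits 2 5 8 -> bits=1110110110
After insert 'pig': sets bits 1 4 9 -> bits=1110110111
After insert 'owl': sets bits 0 1 8 -> bits=1110110111
Not inserted: dog elk fox rat — query each against bits=1110110111:
query dog: checks bit6=0, bit8=1 (has a 0) -> no => not a false positive
query elk: checks bit0=1, bit8=1 (all 1) -> maybe => FALSE POSITIVE
query fox: checks bit0=1, bit1=1, bit8=1 (all 1) -> maybe => FALSE POSITIVE
query rat: checks bit1=1, bit7=1 (all 1) -> maybe => FALSE POSITIVE
False positives (alphabetical): elk fox rat

Answer: elk fox rat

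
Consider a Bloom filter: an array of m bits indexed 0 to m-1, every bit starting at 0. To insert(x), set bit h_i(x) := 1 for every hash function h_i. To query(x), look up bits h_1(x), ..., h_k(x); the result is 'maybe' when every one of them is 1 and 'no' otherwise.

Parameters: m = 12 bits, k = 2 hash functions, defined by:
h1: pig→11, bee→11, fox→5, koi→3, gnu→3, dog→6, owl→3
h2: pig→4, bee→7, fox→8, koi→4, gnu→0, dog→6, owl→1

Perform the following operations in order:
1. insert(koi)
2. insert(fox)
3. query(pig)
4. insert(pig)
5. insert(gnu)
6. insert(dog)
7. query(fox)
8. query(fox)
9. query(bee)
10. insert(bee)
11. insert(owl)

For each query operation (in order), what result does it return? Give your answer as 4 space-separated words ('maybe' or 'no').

Answer: no maybe maybe no

Derivation:
Start: bits=000000000000
Op 1: insert koi -> sets bits 3 4 -> bits=000110000000
Op 2: insert fox -> sets bits 5 8 -> bits=000111001000
Op 3: query pig -> checks bit4=1, bit11=0 (has a 0) -> no
Op 4: insert pig -> sets bits 4 11 -> bits=000111001001
Op 5: insert gnu -> sets bits 0 3 -> bits=100111001001
Op 6: insert dog -> sets bits 6 -> bits=100111101001
Op 7: query fox -> checks bit5=1, bit8=1 (all 1) -> maybe
Op 8: query fox -> checks bit5=1, bit8=1 (all 1) -> maybe
Op 9: query bee -> checks bit7=0, bit11=1 (has a 0) -> no
Op 10: insert bee -> sets bits 7 11 -> bits=100111111001
Op 11: insert owl -> sets bits 1 3 -> bits=110111111001
Query results in order: no maybe maybe no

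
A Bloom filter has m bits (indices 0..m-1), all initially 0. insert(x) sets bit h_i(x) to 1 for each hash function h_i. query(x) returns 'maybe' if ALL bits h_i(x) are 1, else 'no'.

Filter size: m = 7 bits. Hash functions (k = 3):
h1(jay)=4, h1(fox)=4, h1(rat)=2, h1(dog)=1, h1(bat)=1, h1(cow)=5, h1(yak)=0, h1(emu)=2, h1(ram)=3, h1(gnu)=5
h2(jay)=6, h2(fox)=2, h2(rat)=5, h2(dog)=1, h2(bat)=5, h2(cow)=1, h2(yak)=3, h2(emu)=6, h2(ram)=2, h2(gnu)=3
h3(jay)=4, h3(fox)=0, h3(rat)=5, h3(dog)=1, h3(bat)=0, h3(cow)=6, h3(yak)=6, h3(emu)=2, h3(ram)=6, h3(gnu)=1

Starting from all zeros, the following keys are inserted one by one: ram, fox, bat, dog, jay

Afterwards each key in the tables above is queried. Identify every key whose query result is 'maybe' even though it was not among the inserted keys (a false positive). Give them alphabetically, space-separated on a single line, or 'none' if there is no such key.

Answer: cow emu gnu rat yak

Derivation:
Start: bits=0000000
After insert 'ram': sets bits 2 3 6 -> bits=0011001
After insert 'fox': sets bits 0 2 4 -> bits=1011101
After insert 'bat': sets bits 0 1 5 -> bits=1111111
After insert 'dog': sets bits 1 -> bits=1111111
After insert 'jay': sets bits 4 6 -> bits=1111111
Not inserted: cow emu gnu rat yak — query each against bits=1111111:
query cow: checks bit1=1, bit5=1, bit6=1 (all 1) -> maybe => FALSE POSITIVE
query emu: checks bit2=1, bit6=1 (all 1) -> maybe => FALSE POSITIVE
query gnu: checks bit1=1, bit3=1, bit5=1 (all 1) -> maybe => FALSE POSITIVE
query rat: checks bit2=1, bit5=1 (all 1) -> maybe => FALSE POSITIVE
query yak: checks bit0=1, bit3=1, bit6=1 (all 1) -> maybe => FALSE POSITIVE
False positives (alphabetical): cow emu gnu rat yak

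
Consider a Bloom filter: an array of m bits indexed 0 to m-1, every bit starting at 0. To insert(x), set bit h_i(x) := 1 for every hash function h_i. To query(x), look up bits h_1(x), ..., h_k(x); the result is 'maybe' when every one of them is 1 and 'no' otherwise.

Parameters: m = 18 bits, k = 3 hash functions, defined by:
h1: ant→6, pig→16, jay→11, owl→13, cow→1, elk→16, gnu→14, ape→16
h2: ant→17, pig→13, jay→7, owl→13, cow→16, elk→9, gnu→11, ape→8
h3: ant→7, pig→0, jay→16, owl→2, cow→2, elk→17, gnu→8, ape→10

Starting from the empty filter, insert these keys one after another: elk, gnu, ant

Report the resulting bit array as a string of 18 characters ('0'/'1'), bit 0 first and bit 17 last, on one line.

Start: bits=000000000000000000
After insert 'elk': sets bits 9 16 17 -> bits=000000000100000011
After insert 'gnu': sets bits 8 11 14 -> bits=000000001101001011
After insert 'ant': sets bits 6 7 17 -> bits=000000111101001011

Answer: 000000111101001011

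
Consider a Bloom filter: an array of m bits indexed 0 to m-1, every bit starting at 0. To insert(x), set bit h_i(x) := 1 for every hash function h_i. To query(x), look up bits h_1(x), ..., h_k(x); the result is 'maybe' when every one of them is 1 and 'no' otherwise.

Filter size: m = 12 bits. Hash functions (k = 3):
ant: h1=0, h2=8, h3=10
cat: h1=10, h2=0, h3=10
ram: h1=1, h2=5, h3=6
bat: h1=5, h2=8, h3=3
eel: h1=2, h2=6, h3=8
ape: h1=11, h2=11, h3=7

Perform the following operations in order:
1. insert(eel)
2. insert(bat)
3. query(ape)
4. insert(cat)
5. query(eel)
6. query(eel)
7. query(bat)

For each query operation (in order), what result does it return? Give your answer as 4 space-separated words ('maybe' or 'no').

Start: bits=000000000000
Op 1: insert eel -> sets bits 2 6 8 -> bits=001000101000
Op 2: insert bat -> sets bits 3 5 8 -> bits=001101101000
Op 3: query ape -> checks bit7=0, bit11=0 (has a 0) -> no
Op 4: insert cat -> sets bits 0 10 -> bits=101101101010
Op 5: query eel -> checks bit2=1, bit6=1, bit8=1 (all 1) -> maybe
Op 6: query eel -> checks bit2=1, bit6=1, bit8=1 (all 1) -> maybe
Op 7: query bat -> checks bit3=1, bit5=1, bit8=1 (all 1) -> maybe
Query results in order: no maybe maybe maybe

Answer: no maybe maybe maybe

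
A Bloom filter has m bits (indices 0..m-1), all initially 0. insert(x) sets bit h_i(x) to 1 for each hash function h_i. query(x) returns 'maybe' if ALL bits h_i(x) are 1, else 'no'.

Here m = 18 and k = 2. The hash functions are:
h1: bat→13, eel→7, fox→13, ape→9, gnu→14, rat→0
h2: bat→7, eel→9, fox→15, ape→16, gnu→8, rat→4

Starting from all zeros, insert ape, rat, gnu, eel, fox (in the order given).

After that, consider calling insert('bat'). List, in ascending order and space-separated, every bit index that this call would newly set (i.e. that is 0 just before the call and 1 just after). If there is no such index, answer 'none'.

Answer: none

Derivation:
Start: bits=000000000000000000
After insert 'ape': sets bits 9 16 -> bits=000000000100000010
After insert 'rat': sets bits 0 4 -> bits=100010000100000010
After insert 'gnu': sets bits 8 14 -> bits=100010001100001010
After insert 'eel': sets bits 7 9 -> bits=100010011100001010
After insert 'fox': sets bits 13 15 -> bits=100010011100011110
insert 'bat' would touch bits 7 13; currently bit7=1, bit13=1
Bits that are 0 among those (would change 0->1): none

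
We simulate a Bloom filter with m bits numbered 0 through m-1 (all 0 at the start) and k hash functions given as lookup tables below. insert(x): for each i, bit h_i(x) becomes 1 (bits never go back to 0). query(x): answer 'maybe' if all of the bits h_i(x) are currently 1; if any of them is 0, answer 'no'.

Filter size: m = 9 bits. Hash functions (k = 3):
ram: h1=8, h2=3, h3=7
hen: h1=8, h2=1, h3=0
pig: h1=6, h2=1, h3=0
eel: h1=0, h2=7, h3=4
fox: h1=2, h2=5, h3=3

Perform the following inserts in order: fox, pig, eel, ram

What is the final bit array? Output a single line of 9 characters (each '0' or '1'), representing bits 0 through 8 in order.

Answer: 111111111

Derivation:
Start: bits=000000000
After insert 'fox': sets bits 2 3 5 -> bits=001101000
After insert 'pig': sets bits 0 1 6 -> bits=111101100
After insert 'eel': sets bits 0 4 7 -> bits=111111110
After insert 'ram': sets bits 3 7 8 -> bits=111111111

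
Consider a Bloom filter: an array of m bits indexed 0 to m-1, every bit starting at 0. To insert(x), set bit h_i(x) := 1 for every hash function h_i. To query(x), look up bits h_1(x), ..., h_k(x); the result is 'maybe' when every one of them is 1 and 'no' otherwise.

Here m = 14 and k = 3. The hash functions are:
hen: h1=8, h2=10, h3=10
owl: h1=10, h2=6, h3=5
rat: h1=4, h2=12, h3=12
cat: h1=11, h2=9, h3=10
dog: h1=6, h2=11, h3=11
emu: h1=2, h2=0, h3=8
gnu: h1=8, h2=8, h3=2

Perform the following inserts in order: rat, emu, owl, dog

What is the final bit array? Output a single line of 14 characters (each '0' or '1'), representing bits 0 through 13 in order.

Answer: 10101110101110

Derivation:
Start: bits=00000000000000
After insert 'rat': sets bits 4 12 -> bits=00001000000010
After insert 'emu': sets bits 0 2 8 -> bits=10101000100010
After insert 'owl': sets bits 5 6 10 -> bits=10101110101010
After insert 'dog': sets bits 6 11 -> bits=10101110101110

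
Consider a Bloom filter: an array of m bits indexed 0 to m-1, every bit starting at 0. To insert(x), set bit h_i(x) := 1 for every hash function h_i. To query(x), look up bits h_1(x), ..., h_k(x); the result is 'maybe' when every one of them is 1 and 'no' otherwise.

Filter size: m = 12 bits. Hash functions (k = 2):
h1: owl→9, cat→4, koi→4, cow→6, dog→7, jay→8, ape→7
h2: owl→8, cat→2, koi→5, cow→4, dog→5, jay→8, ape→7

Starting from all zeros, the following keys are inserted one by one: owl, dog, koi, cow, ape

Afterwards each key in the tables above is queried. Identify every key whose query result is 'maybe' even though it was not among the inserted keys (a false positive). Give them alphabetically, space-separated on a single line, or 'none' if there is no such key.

Start: bits=000000000000
After insert 'owl': sets bits 8 9 -> bits=000000001100
After insert 'dog': sets bits 5 7 -> bits=000001011100
After insert 'koi': sets bits 4 5 -> bits=000011011100
After insert 'cow': sets bits 4 6 -> bits=000011111100
After insert 'ape': sets bits 7 -> bits=000011111100
Not inserted: cat jay — query each against bits=000011111100:
query cat: checks bit2=0, bit4=1 (has a 0) -> no => not a false positive
query jay: checks bit8=1 (all 1) -> maybe => FALSE POSITIVE
False positives (alphabetical): jay

Answer: jay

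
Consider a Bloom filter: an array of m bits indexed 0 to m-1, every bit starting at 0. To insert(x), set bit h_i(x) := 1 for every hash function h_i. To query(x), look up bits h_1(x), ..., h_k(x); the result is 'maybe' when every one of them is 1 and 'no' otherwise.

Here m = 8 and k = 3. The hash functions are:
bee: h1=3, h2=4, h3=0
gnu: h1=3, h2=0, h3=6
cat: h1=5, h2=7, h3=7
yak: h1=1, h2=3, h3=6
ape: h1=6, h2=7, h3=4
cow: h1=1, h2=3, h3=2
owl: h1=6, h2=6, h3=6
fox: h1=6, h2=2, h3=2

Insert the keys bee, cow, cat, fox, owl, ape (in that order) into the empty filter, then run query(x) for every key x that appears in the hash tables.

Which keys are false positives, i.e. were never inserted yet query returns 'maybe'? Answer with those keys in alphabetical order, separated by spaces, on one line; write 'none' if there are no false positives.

Answer: gnu yak

Derivation:
Start: bits=00000000
After insert 'bee': sets bits 0 3 4 -> bits=10011000
After insert 'cow': sets bits 1 2 3 -> bits=11111000
After insert 'cat': sets bits 5 7 -> bits=11111101
After insert 'fox': sets bits 2 6 -> bits=11111111
After insert 'owl': sets bits 6 -> bits=11111111
After insert 'ape': sets bits 4 6 7 -> bits=11111111
Not inserted: gnu yak — query each against bits=11111111:
query gnu: checks bit0=1, bit3=1, bit6=1 (all 1) -> maybe => FALSE POSITIVE
query yak: checks bit1=1, bit3=1, bit6=1 (all 1) -> maybe => FALSE POSITIVE
False positives (alphabetical): gnu yak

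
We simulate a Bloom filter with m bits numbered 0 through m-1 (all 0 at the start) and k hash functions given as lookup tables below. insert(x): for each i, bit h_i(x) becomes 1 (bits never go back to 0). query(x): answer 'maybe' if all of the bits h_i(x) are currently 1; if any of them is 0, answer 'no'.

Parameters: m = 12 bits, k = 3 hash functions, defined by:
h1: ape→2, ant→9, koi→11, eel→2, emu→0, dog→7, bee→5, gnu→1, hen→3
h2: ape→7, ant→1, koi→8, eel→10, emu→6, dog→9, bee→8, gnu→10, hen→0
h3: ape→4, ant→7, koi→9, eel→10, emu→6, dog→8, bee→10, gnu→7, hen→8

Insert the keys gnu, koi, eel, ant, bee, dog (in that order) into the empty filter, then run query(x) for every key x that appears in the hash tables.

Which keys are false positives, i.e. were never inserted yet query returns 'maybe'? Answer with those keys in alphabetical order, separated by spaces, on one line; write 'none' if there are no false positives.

Start: bits=000000000000
After insert 'gnu': sets bits 1 7 10 -> bits=010000010010
After insert 'koi': sets bits 8 9 11 -> bits=010000011111
After insert 'eel': sets bits 2 10 -> bits=011000011111
After insert 'ant': sets bits 1 7 9 -> bits=011000011111
After insert 'bee': sets bits 5 8 10 -> bits=011001011111
After insert 'dog': sets bits 7 8 9 -> bits=011001011111
Not inserted: ape emu hen — query each against bits=011001011111:
query ape: checks bit2=1, bit4=0, bit7=1 (has a 0) -> no => not a false positive
query emu: checks bit0=0, bit6=0 (has a 0) -> no => not a false positive
query hen: checks bit0=0, bit3=0, bit8=1 (has a 0) -> no => not a false positive
False positives (alphabetical): none

Answer: none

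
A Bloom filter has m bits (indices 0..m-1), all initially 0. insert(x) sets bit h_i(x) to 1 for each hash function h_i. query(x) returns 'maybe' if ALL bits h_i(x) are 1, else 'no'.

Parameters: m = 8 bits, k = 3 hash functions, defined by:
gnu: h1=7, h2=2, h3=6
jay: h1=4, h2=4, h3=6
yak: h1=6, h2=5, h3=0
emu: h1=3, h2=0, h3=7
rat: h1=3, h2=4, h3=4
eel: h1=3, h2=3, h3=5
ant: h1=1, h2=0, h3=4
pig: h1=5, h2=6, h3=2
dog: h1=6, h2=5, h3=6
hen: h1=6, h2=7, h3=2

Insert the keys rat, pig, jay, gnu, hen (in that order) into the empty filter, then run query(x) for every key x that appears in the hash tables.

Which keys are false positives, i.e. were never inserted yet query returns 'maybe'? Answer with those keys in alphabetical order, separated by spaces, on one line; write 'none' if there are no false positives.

Start: bits=00000000
After insert 'rat': sets bits 3 4 -> bits=00011000
After insert 'pig': sets bits 2 5 6 -> bits=00111110
After insert 'jay': sets bits 4 6 -> bits=00111110
After insert 'gnu': sets bits 2 6 7 -> bits=00111111
After insert 'hen': sets bits 2 6 7 -> bits=00111111
Not inserted: ant dog eel emu yak — query each against bits=00111111:
query ant: checks bit0=0, bit1=0, bit4=1 (has a 0) -> no => not a false positive
query dog: checks bit5=1, bit6=1 (all 1) -> maybe => FALSE POSITIVE
query eel: checks bit3=1, bit5=1 (all 1) -> maybe => FALSE POSITIVE
query emu: checks bit0=0, bit3=1, bit7=1 (has a 0) -> no => not a false positive
query yak: checks bit0=0, bit5=1, bit6=1 (has a 0) -> no => not a false positive
False positives (alphabetical): dog eel

Answer: dog eel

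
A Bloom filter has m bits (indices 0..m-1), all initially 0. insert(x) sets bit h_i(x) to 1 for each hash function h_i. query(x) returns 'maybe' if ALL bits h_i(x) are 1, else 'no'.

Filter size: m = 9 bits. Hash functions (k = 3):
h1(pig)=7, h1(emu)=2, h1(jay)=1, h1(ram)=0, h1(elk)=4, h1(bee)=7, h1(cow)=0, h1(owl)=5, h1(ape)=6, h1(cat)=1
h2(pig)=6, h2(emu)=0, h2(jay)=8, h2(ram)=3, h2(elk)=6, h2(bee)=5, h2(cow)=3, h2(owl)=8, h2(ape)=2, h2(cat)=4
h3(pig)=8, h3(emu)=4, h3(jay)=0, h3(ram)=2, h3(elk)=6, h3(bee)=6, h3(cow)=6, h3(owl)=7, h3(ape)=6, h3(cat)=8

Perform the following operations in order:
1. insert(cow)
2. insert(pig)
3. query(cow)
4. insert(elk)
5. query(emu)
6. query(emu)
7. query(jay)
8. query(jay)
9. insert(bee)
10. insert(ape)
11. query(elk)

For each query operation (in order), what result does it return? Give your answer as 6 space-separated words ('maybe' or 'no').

Answer: maybe no no no no maybe

Derivation:
Start: bits=000000000
Op 1: insert cow -> sets bits 0 3 6 -> bits=100100100
Op 2: insert pig -> sets bits 6 7 8 -> bits=100100111
Op 3: query cow -> checks bit0=1, bit3=1, bit6=1 (all 1) -> maybe
Op 4: insert elk -> sets bits 4 6 -> bits=100110111
Op 5: query emu -> checks bit0=1, bit2=0, bit4=1 (has a 0) -> no
Op 6: query emu -> checks bit0=1, bit2=0, bit4=1 (has a 0) -> no
Op 7: query jay -> checks bit0=1, bit1=0, bit8=1 (has a 0) -> no
Op 8: query jay -> checks bit0=1, bit1=0, bit8=1 (has a 0) -> no
Op 9: insert bee -> sets bits 5 6 7 -> bits=100111111
Op 10: insert ape -> sets bits 2 6 -> bits=101111111
Op 11: query elk -> checks bit4=1, bit6=1 (all 1) -> maybe
Query results in order: maybe no no no no maybe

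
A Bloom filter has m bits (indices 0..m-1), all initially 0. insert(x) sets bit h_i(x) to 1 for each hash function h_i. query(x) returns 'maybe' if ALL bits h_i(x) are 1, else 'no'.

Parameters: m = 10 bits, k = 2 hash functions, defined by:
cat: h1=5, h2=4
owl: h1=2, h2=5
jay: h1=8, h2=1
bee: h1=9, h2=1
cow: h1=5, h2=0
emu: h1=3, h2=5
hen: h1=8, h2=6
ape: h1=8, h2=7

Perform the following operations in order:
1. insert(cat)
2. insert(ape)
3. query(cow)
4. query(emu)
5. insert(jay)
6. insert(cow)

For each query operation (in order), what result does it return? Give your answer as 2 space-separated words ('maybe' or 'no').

Answer: no no

Derivation:
Start: bits=0000000000
Op 1: insert cat -> sets bits 4 5 -> bits=0000110000
Op 2: insert ape -> sets bits 7 8 -> bits=0000110110
Op 3: query cow -> checks bit0=0, bit5=1 (has a 0) -> no
Op 4: query emu -> checks bit3=0, bit5=1 (has a 0) -> no
Op 5: insert jay -> sets bits 1 8 -> bits=0100110110
Op 6: insert cow -> sets bits 0 5 -> bits=1100110110
Query results in order: no no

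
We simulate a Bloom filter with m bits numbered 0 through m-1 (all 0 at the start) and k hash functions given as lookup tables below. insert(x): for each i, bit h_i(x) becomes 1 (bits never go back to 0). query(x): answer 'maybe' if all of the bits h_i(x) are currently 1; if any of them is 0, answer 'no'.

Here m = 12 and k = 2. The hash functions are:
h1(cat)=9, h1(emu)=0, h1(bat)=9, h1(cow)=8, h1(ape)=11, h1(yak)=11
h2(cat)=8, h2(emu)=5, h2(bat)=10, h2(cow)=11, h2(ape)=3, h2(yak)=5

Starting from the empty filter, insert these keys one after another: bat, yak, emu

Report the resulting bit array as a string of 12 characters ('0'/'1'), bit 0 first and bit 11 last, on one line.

Answer: 100001000111

Derivation:
Start: bits=000000000000
After insert 'bat': sets bits 9 10 -> bits=000000000110
After insert 'yak': sets bits 5 11 -> bits=000001000111
After insert 'emu': sets bits 0 5 -> bits=100001000111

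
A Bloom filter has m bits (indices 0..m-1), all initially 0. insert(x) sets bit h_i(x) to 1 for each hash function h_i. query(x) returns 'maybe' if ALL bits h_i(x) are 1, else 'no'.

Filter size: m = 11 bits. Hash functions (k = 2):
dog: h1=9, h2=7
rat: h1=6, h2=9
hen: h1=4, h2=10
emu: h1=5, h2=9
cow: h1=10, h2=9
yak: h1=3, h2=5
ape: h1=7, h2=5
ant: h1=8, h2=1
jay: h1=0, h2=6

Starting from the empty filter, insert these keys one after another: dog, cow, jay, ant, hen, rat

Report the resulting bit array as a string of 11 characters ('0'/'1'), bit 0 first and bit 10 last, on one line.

Answer: 11001011111

Derivation:
Start: bits=00000000000
After insert 'dog': sets bits 7 9 -> bits=00000001010
After insert 'cow': sets bits 9 10 -> bits=00000001011
After insert 'jay': sets bits 0 6 -> bits=10000011011
After insert 'ant': sets bits 1 8 -> bits=11000011111
After insert 'hen': sets bits 4 10 -> bits=11001011111
After insert 'rat': sets bits 6 9 -> bits=11001011111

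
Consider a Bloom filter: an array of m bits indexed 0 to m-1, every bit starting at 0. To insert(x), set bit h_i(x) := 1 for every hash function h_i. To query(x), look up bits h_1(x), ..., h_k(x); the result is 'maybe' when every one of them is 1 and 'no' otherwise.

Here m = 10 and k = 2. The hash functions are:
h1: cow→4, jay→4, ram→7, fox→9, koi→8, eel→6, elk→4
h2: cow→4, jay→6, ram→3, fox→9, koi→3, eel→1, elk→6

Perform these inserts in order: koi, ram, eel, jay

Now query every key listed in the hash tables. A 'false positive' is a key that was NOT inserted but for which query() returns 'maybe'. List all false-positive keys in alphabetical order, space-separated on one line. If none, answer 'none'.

Start: bits=0000000000
After insert 'koi': sets bits 3 8 -> bits=0001000010
After insert 'ram': sets bits 3 7 -> bits=0001000110
After insert 'eel': sets bits 1 6 -> bits=0101001110
After insert 'jay': sets bits 4 6 -> bits=0101101110
Not inserted: cow elk fox — query each against bits=0101101110:
query cow: checks bit4=1 (all 1) -> maybe => FALSE POSITIVE
query elk: checks bit4=1, bit6=1 (all 1) -> maybe => FALSE POSITIVE
query fox: checks bit9=0 (has a 0) -> no => not a false positive
False positives (alphabetical): cow elk

Answer: cow elk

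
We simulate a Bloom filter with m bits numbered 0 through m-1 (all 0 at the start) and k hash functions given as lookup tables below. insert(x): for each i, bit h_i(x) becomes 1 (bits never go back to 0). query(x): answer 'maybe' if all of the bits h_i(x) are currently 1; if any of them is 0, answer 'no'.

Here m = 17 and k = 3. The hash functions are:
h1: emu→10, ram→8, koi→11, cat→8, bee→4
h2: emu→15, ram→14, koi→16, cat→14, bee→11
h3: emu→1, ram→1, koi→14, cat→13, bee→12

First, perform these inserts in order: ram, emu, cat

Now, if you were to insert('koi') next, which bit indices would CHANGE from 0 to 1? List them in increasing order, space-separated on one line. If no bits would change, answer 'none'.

Start: bits=00000000000000000
After insert 'ram': sets bits 1 8 14 -> bits=01000000100000100
After insert 'emu': sets bits 1 10 15 -> bits=01000000101000110
After insert 'cat': sets bits 8 13 14 -> bits=01000000101001110
insert 'koi' would touch bits 11 14 16; currently bit11=0, bit14=1, bit16=0
Bits that are 0 among those (would change 0->1): 11 16

Answer: 11 16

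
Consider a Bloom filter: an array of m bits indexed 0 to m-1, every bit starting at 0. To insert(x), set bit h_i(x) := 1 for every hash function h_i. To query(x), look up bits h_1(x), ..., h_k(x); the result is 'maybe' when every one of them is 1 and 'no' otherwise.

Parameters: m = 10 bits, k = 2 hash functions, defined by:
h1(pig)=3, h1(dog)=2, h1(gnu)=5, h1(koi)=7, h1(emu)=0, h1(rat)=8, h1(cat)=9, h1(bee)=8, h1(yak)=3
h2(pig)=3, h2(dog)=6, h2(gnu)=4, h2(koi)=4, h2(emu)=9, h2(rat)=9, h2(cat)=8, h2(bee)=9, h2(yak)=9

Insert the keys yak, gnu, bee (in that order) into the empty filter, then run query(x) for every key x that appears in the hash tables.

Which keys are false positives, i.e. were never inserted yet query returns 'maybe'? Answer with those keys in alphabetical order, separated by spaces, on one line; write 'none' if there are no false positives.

Start: bits=0000000000
After insert 'yak': sets bits 3 9 -> bits=0001000001
After insert 'gnu': sets bits 4 5 -> bits=0001110001
After insert 'bee': sets bits 8 9 -> bits=0001110011
Not inserted: cat dog emu koi pig rat — query each against bits=0001110011:
query cat: checks bit8=1, bit9=1 (all 1) -> maybe => FALSE POSITIVE
query dog: checks bit2=0, bit6=0 (has a 0) -> no => not a false positive
query emu: checks bit0=0, bit9=1 (has a 0) -> no => not a false positive
query koi: checks bit4=1, bit7=0 (has a 0) -> no => not a false positive
query pig: checks bit3=1 (all 1) -> maybe => FALSE POSITIVE
query rat: checks bit8=1, bit9=1 (all 1) -> maybe => FALSE POSITIVE
False positives (alphabetical): cat pig rat

Answer: cat pig rat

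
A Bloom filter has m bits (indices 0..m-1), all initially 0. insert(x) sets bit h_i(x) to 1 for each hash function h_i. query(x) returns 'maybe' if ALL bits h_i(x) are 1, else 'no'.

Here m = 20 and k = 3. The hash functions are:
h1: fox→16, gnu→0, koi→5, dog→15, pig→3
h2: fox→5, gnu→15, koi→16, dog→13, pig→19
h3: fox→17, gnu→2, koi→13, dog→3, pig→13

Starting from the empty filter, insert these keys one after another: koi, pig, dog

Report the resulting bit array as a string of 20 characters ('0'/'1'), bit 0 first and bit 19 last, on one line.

Start: bits=00000000000000000000
After insert 'koi': sets bits 5 13 16 -> bits=00000100000001001000
After insert 'pig': sets bits 3 13 19 -> bits=00010100000001001001
After insert 'dog': sets bits 3 13 15 -> bits=00010100000001011001

Answer: 00010100000001011001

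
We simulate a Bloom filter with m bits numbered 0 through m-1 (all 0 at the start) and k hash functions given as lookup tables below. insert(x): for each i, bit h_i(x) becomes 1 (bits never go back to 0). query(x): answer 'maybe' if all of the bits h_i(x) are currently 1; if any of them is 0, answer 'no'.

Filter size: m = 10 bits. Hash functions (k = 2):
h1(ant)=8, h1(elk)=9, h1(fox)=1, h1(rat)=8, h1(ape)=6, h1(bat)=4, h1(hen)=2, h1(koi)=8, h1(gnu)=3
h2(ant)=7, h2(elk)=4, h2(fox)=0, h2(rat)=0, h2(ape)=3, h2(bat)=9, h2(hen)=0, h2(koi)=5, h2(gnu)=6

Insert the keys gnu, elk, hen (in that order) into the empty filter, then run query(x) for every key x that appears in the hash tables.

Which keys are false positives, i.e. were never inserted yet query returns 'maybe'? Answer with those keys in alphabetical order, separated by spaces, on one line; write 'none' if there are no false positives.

Start: bits=0000000000
After insert 'gnu': sets bits 3 6 -> bits=0001001000
After insert 'elk': sets bits 4 9 -> bits=0001101001
After insert 'hen': sets bits 0 2 -> bits=1011101001
Not inserted: ant ape bat fox koi rat — query each against bits=1011101001:
query ant: checks bit7=0, bit8=0 (has a 0) -> no => not a false positive
query ape: checks bit3=1, bit6=1 (all 1) -> maybe => FALSE POSITIVE
query bat: checks bit4=1, bit9=1 (all 1) -> maybe => FALSE POSITIVE
query fox: checks bit0=1, bit1=0 (has a 0) -> no => not a false positive
query koi: checks bit5=0, bit8=0 (has a 0) -> no => not a false positive
query rat: checks bit0=1, bit8=0 (has a 0) -> no => not a false positive
False positives (alphabetical): ape bat

Answer: ape bat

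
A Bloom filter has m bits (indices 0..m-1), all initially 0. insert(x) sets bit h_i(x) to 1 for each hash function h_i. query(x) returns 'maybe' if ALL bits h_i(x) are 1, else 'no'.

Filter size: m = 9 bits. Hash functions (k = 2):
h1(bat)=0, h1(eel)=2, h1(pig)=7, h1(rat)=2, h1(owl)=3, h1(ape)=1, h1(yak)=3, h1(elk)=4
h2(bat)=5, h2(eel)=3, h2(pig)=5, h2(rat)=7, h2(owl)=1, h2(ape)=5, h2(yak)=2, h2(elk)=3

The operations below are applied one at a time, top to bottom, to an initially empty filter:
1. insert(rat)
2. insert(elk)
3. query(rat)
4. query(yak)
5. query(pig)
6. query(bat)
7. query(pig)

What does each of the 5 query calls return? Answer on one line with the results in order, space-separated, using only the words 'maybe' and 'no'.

Start: bits=000000000
Op 1: insert rat -> sets bits 2 7 -> bits=001000010
Op 2: insert elk -> sets bits 3 4 -> bits=001110010
Op 3: query rat -> checks bit2=1, bit7=1 (all 1) -> maybe
Op 4: query yak -> checks bit2=1, bit3=1 (all 1) -> maybe
Op 5: query pig -> checks bit5=0, bit7=1 (has a 0) -> no
Op 6: query bat -> checks bit0=0, bit5=0 (has a 0) -> no
Op 7: query pig -> checks bit5=0, bit7=1 (has a 0) -> no
Query results in order: maybe maybe no no no

Answer: maybe maybe no no no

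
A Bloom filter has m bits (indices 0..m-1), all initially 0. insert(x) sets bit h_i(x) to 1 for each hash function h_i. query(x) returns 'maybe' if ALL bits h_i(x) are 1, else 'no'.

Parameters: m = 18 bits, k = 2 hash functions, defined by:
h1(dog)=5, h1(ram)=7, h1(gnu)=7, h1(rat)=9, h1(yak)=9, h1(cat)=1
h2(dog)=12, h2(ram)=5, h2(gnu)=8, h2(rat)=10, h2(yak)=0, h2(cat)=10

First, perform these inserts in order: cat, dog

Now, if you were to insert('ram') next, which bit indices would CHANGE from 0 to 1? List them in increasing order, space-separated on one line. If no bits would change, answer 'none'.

Start: bits=000000000000000000
After insert 'cat': sets bits 1 10 -> bits=010000000010000000
After insert 'dog': sets bits 5 12 -> bits=010001000010100000
insert 'ram' would touch bits 5 7; currently bit5=1, bit7=0
Bits that are 0 among those (would change 0->1): 7

Answer: 7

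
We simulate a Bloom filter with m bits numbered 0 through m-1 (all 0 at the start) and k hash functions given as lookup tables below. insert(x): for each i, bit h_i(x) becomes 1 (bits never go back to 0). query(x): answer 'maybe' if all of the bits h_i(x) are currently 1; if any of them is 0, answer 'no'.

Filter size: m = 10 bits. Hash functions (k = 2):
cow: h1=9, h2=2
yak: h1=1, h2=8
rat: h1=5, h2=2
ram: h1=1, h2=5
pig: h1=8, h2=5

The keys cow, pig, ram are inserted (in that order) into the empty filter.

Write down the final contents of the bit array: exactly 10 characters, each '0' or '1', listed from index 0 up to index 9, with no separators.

Answer: 0110010011

Derivation:
Start: bits=0000000000
After insert 'cow': sets bits 2 9 -> bits=0010000001
After insert 'pig': sets bits 5 8 -> bits=0010010011
After insert 'ram': sets bits 1 5 -> bits=0110010011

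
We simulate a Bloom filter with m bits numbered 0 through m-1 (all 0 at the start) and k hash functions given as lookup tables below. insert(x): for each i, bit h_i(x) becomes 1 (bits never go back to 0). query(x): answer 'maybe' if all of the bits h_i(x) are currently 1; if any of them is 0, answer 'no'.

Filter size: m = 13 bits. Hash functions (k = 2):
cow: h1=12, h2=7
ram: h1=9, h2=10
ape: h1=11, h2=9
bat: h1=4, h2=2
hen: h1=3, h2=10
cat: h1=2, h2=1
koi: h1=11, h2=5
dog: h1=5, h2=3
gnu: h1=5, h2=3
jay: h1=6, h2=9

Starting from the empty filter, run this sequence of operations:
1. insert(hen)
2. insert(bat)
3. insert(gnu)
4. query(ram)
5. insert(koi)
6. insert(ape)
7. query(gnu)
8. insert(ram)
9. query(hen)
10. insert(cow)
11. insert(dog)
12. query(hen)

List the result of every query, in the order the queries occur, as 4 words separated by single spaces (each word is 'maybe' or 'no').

Answer: no maybe maybe maybe

Derivation:
Start: bits=0000000000000
Op 1: insert hen -> sets bits 3 10 -> bits=0001000000100
Op 2: insert bat -> sets bits 2 4 -> bits=0011100000100
Op 3: insert gnu -> sets bits 3 5 -> bits=0011110000100
Op 4: query ram -> checks bit9=0, bit10=1 (has a 0) -> no
Op 5: insert koi -> sets bits 5 11 -> bits=0011110000110
Op 6: insert ape -> sets bits 9 11 -> bits=0011110001110
Op 7: query gnu -> checks bit3=1, bit5=1 (all 1) -> maybe
Op 8: insert ram -> sets bits 9 10 -> bits=0011110001110
Op 9: query hen -> checks bit3=1, bit10=1 (all 1) -> maybe
Op 10: insert cow -> sets bits 7 12 -> bits=0011110101111
Op 11: insert dog -> sets bits 3 5 -> bits=0011110101111
Op 12: query hen -> checks bit3=1, bit10=1 (all 1) -> maybe
Query results in order: no maybe maybe maybe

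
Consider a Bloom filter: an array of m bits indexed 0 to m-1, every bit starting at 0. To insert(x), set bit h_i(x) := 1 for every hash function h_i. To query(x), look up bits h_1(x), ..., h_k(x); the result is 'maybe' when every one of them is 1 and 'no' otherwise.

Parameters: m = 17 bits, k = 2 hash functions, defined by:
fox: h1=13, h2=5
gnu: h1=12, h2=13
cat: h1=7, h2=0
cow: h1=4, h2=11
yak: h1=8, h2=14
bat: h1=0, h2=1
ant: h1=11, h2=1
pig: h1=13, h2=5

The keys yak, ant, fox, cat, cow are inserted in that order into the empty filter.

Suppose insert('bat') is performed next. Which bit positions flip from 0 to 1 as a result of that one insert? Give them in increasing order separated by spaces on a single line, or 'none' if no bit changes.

Answer: none

Derivation:
Start: bits=00000000000000000
After insert 'yak': sets bits 8 14 -> bits=00000000100000100
After insert 'ant': sets bits 1 11 -> bits=01000000100100100
After insert 'fox': sets bits 5 13 -> bits=01000100100101100
After insert 'cat': sets bits 0 7 -> bits=11000101100101100
After insert 'cow': sets bits 4 11 -> bits=11001101100101100
insert 'bat' would touch bits 0 1; currently bit0=1, bit1=1
Bits that are 0 among those (would change 0->1): none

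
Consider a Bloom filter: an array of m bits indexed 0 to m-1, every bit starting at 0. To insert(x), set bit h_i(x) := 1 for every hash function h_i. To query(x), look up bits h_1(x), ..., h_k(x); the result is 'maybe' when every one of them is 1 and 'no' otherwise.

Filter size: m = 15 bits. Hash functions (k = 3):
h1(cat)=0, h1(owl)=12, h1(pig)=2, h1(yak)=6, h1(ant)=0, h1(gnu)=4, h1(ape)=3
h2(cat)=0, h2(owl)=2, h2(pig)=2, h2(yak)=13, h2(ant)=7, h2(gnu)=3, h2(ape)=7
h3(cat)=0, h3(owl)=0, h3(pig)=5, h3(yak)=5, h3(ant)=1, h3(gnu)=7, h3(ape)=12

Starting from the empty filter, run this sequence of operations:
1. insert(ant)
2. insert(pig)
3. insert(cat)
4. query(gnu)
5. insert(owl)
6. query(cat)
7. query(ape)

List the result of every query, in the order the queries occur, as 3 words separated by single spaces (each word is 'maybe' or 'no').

Start: bits=000000000000000
Op 1: insert ant -> sets bits 0 1 7 -> bits=110000010000000
Op 2: insert pig -> sets bits 2 5 -> bits=111001010000000
Op 3: insert cat -> sets bits 0 -> bits=111001010000000
Op 4: query gnu -> checks bit3=0, bit4=0, bit7=1 (has a 0) -> no
Op 5: insert owl -> sets bits 0 2 12 -> bits=111001010000100
Op 6: query cat -> checks bit0=1 (all 1) -> maybe
Op 7: query ape -> checks bit3=0, bit7=1, bit12=1 (has a 0) -> no
Query results in order: no maybe no

Answer: no maybe no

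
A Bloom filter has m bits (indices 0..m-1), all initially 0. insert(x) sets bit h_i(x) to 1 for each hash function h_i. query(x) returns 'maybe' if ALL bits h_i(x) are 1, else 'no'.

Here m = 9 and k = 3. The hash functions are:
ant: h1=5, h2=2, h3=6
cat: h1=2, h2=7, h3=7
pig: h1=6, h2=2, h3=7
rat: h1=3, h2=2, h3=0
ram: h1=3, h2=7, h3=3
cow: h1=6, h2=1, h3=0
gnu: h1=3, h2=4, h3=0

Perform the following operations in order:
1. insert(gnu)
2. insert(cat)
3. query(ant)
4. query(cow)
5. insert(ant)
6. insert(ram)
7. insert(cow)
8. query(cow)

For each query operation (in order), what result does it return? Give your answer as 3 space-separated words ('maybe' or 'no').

Answer: no no maybe

Derivation:
Start: bits=000000000
Op 1: insert gnu -> sets bits 0 3 4 -> bits=100110000
Op 2: insert cat -> sets bits 2 7 -> bits=101110010
Op 3: query ant -> checks bit2=1, bit5=0, bit6=0 (has a 0) -> no
Op 4: query cow -> checks bit0=1, bit1=0, bit6=0 (has a 0) -> no
Op 5: insert ant -> sets bits 2 5 6 -> bits=101111110
Op 6: insert ram -> sets bits 3 7 -> bits=101111110
Op 7: insert cow -> sets bits 0 1 6 -> bits=111111110
Op 8: query cow -> checks bit0=1, bit1=1, bit6=1 (all 1) -> maybe
Query results in order: no no maybe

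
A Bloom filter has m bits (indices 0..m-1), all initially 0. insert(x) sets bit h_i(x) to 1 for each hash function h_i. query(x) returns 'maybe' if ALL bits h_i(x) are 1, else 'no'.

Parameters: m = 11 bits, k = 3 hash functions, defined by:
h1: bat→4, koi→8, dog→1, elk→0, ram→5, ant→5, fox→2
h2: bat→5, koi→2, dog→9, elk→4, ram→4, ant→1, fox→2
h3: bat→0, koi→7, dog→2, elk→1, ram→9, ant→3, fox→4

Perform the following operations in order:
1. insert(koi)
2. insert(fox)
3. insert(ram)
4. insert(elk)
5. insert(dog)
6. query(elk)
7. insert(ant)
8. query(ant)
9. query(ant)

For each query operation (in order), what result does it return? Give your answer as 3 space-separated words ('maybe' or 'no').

Answer: maybe maybe maybe

Derivation:
Start: bits=00000000000
Op 1: insert koi -> sets bits 2 7 8 -> bits=00100001100
Op 2: insert fox -> sets bits 2 4 -> bits=00101001100
Op 3: insert ram -> sets bits 4 5 9 -> bits=00101101110
Op 4: insert elk -> sets bits 0 1 4 -> bits=11101101110
Op 5: insert dog -> sets bits 1 2 9 -> bits=11101101110
Op 6: query elk -> checks bit0=1, bit1=1, bit4=1 (all 1) -> maybe
Op 7: insert ant -> sets bits 1 3 5 -> bits=11111101110
Op 8: query ant -> checks bit1=1, bit3=1, bit5=1 (all 1) -> maybe
Op 9: query ant -> checks bit1=1, bit3=1, bit5=1 (all 1) -> maybe
Query results in order: maybe maybe maybe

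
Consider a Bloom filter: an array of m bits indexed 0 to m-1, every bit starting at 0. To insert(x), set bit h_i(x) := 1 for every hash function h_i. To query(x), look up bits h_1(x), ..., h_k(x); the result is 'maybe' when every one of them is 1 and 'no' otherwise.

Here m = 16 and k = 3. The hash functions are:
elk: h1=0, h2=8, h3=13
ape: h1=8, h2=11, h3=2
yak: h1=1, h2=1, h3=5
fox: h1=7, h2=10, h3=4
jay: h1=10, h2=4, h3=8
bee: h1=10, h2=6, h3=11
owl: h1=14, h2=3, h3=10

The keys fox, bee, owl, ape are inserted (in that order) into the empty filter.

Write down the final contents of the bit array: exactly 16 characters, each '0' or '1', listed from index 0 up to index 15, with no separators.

Start: bits=0000000000000000
After insert 'fox': sets bits 4 7 10 -> bits=0000100100100000
After insert 'bee': sets bits 6 10 11 -> bits=0000101100110000
After insert 'owl': sets bits 3 10 14 -> bits=0001101100110010
After insert 'ape': sets bits 2 8 11 -> bits=0011101110110010

Answer: 0011101110110010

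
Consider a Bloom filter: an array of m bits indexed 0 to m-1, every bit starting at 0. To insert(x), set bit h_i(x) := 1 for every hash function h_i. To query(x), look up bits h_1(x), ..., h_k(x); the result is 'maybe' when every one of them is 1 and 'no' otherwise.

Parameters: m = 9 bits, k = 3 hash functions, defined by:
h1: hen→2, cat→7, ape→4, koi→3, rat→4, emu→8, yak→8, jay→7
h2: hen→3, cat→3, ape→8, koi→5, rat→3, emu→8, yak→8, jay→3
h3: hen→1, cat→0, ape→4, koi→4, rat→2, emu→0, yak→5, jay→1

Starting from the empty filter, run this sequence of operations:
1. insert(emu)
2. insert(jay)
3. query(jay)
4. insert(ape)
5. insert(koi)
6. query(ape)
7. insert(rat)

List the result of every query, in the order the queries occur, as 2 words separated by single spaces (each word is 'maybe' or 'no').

Start: bits=000000000
Op 1: insert emu -> sets bits 0 8 -> bits=100000001
Op 2: insert jay -> sets bits 1 3 7 -> bits=110100011
Op 3: query jay -> checks bit1=1, bit3=1, bit7=1 (all 1) -> maybe
Op 4: insert ape -> sets bits 4 8 -> bits=110110011
Op 5: insert koi -> sets bits 3 4 5 -> bits=110111011
Op 6: query ape -> checks bit4=1, bit8=1 (all 1) -> maybe
Op 7: insert rat -> sets bits 2 3 4 -> bits=111111011
Query results in order: maybe maybe

Answer: maybe maybe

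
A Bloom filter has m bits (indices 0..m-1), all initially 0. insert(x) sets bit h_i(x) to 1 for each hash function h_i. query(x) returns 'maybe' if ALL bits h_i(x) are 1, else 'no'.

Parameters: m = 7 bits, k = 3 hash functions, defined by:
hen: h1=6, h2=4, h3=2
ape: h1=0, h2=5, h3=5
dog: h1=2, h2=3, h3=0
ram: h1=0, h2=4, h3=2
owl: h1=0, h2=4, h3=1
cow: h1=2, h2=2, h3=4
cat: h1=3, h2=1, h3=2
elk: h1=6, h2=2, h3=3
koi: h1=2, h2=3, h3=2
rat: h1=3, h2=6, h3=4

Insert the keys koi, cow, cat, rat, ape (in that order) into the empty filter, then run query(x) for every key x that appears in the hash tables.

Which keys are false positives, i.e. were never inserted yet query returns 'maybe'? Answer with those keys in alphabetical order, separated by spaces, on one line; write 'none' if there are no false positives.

Answer: dog elk hen owl ram

Derivation:
Start: bits=0000000
After insert 'koi': sets bits 2 3 -> bits=0011000
After insert 'cow': sets bits 2 4 -> bits=0011100
After insert 'cat': sets bits 1 2 3 -> bits=0111100
After insert 'rat': sets bits 3 4 6 -> bits=0111101
After insert 'ape': sets bits 0 5 -> bits=1111111
Not inserted: dog elk hen owl ram — query each against bits=1111111:
query dog: checks bit0=1, bit2=1, bit3=1 (all 1) -> maybe => FALSE POSITIVE
query elk: checks bit2=1, bit3=1, bit6=1 (all 1) -> maybe => FALSE POSITIVE
query hen: checks bit2=1, bit4=1, bit6=1 (all 1) -> maybe => FALSE POSITIVE
query owl: checks bit0=1, bit1=1, bit4=1 (all 1) -> maybe => FALSE POSITIVE
query ram: checks bit0=1, bit2=1, bit4=1 (all 1) -> maybe => FALSE POSITIVE
False positives (alphabetical): dog elk hen owl ram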